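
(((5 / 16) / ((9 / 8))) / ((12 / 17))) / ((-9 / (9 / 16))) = -85 / 3456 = -0.02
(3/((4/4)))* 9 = 27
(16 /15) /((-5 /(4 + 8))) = -2.56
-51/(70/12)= -306/35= -8.74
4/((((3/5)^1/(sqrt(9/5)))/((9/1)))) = 36 * sqrt(5) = 80.50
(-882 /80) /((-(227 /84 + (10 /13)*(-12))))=-1.69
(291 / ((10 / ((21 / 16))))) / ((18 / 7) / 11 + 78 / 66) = 470547 / 17440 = 26.98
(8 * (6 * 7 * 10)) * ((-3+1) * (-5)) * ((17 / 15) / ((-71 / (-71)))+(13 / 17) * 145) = 63983360 / 17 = 3763727.06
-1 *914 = -914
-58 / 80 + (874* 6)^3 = 5768302671331 / 40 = 144207566783.28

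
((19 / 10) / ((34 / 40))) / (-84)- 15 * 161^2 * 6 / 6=-277613929 / 714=-388815.03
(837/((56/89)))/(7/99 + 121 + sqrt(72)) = 10.27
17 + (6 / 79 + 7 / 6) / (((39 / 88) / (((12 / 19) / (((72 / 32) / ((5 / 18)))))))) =4297097 / 249561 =17.22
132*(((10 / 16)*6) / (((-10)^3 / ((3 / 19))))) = -297 / 3800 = -0.08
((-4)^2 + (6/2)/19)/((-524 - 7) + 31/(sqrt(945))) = -154051065/5062591496 - 28551 * sqrt(105)/5062591496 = -0.03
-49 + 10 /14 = -338 /7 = -48.29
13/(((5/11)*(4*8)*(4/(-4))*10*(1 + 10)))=-13/1600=-0.01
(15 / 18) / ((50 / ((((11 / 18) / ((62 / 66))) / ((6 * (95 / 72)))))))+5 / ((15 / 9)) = 265171 / 88350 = 3.00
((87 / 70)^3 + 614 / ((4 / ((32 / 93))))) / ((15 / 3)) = 1746056779 / 159495000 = 10.95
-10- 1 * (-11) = 1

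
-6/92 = -3/46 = -0.07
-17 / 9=-1.89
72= 72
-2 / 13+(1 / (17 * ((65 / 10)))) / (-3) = -8 / 51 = -0.16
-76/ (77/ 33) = -228/ 7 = -32.57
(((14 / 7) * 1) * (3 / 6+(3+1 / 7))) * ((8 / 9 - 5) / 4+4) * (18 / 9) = 1819 / 42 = 43.31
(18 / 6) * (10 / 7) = 30 / 7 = 4.29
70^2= 4900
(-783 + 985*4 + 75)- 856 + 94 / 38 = 45191 / 19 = 2378.47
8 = 8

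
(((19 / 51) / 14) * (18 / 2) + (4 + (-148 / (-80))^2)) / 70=364711 / 3332000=0.11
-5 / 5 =-1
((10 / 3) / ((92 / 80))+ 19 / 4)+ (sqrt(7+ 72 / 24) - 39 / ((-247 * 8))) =sqrt(10)+ 80425 / 10488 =10.83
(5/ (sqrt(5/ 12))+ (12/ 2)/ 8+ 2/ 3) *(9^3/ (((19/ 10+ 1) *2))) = 20655/ 116+ 7290 *sqrt(15)/ 29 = 1151.65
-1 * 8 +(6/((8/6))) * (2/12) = -29/4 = -7.25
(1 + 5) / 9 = 2 / 3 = 0.67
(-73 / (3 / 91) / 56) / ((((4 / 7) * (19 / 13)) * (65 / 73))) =-484939 / 9120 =-53.17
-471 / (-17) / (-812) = -471 / 13804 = -0.03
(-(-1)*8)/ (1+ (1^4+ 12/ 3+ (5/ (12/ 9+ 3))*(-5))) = 104/ 3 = 34.67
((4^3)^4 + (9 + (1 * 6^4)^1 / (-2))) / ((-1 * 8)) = -16776577 / 8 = -2097072.12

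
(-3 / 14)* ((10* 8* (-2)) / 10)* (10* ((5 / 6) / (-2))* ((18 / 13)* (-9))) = 178.02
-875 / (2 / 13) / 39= -875 / 6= -145.83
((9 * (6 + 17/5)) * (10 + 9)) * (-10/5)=-16074/5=-3214.80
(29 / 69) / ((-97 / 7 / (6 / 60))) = -203 / 66930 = -0.00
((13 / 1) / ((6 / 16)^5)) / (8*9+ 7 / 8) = 3407872 / 141669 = 24.06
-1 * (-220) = 220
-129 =-129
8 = 8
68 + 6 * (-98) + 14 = -506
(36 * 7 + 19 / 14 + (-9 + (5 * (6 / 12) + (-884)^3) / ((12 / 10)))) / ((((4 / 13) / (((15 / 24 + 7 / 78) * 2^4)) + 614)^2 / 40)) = -61074.59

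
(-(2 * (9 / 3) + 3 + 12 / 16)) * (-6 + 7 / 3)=143 / 4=35.75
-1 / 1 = -1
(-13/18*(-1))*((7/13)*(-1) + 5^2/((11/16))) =5123/198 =25.87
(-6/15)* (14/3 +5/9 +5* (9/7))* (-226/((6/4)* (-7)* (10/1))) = -331768/33075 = -10.03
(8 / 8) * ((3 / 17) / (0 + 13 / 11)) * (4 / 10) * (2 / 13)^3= 528 / 2427685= 0.00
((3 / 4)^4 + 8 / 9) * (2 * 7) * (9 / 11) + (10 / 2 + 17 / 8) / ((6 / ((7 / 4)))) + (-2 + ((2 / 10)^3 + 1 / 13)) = 31961429 / 2288000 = 13.97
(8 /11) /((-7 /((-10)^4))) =-80000 /77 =-1038.96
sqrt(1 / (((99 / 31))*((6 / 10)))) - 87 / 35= -87 / 35 + sqrt(5115) / 99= -1.76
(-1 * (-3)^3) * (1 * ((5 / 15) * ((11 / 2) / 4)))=99 / 8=12.38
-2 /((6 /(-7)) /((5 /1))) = 35 /3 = 11.67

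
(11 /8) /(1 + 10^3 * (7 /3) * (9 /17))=187 /168136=0.00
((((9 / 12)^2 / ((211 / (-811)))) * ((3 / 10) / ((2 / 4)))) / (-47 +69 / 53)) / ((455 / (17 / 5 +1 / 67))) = 12765951 / 59919674500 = 0.00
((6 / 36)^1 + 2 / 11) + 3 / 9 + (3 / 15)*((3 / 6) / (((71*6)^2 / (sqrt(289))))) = 13610887 / 19962360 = 0.68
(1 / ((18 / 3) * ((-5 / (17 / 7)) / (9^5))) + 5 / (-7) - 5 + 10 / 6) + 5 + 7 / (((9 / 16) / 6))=-987953 / 210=-4704.54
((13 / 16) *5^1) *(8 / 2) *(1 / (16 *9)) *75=1625 / 192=8.46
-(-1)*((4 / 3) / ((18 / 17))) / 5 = 34 / 135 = 0.25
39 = 39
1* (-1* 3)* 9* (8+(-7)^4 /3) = -21825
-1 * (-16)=16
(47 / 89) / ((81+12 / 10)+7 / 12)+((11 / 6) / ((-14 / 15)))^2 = 1339451455 / 346577392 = 3.86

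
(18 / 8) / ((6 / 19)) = 57 / 8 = 7.12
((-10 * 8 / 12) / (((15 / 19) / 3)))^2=5776 / 9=641.78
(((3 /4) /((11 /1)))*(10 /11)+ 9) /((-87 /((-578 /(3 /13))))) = 2746367 /10527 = 260.89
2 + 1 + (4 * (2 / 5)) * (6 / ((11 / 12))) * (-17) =-9627 / 55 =-175.04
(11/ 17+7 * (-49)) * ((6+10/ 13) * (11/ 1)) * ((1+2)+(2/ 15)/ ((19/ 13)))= -330889504/ 4199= -78801.98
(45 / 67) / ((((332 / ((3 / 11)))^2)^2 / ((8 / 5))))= 729 / 1489731123519584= 0.00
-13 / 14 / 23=-13 / 322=-0.04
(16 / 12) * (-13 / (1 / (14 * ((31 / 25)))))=-300.91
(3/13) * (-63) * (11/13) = -2079/169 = -12.30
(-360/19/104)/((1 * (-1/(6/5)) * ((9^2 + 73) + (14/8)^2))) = 0.00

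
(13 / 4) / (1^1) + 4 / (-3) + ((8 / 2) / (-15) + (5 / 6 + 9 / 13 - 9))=-4543 / 780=-5.82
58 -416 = -358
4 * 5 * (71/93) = 1420/93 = 15.27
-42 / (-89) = 42 / 89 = 0.47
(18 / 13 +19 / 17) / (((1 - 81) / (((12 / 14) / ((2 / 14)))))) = -1659 / 8840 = -0.19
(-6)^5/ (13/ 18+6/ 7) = -979776/ 199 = -4923.50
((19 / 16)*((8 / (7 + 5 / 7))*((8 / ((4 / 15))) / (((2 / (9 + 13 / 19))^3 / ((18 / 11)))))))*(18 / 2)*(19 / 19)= 245286720 / 3971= 61769.51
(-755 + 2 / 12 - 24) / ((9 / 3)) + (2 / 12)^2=-3115 / 12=-259.58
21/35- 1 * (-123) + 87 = 1053/5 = 210.60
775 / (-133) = -775 / 133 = -5.83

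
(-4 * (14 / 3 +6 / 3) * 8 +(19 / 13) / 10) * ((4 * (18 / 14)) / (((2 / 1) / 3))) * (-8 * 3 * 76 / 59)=1364875488 / 26845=50842.82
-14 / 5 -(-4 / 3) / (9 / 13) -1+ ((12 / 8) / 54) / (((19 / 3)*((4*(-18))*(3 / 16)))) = -28847 / 15390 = -1.87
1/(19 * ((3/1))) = 1/57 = 0.02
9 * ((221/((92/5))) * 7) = 69615/92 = 756.68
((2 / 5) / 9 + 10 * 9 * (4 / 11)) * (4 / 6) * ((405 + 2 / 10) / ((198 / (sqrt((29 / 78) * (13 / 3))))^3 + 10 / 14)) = -11221886386312 / 25570027232704827517095 + 131825914554128256 * sqrt(58) / 430471838934424705675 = 0.00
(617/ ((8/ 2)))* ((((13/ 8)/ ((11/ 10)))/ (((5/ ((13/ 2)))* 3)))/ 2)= 104273/ 2112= 49.37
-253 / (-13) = 253 / 13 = 19.46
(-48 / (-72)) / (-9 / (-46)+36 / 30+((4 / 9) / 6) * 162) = 460 / 9243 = 0.05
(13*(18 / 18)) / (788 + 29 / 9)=117 / 7121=0.02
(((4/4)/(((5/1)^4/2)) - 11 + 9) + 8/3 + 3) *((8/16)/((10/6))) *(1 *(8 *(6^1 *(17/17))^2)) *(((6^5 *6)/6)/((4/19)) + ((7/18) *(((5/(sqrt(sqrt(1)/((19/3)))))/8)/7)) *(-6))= 36598552704/3125 - 13762 *sqrt(57)/625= 11711370.62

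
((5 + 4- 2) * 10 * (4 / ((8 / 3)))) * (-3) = -315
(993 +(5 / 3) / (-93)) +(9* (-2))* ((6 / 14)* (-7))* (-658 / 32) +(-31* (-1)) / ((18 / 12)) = -215893 / 2232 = -96.73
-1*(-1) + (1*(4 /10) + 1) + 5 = 37 /5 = 7.40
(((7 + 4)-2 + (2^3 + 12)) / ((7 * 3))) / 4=29 / 84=0.35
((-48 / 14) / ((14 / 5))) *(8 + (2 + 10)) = -1200 / 49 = -24.49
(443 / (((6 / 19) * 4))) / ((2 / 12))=8417 / 4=2104.25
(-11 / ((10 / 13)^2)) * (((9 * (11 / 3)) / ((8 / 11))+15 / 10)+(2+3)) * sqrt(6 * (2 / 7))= -154297 * sqrt(21) / 560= -1262.64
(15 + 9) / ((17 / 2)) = 48 / 17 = 2.82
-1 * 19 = -19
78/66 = 13/11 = 1.18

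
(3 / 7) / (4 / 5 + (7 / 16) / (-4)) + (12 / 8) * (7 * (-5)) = -160515 / 3094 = -51.88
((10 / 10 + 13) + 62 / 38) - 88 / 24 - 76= -3650 / 57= -64.04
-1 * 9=-9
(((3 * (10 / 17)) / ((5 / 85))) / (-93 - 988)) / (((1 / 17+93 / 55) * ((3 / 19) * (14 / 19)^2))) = -32065825 / 173314568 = -0.19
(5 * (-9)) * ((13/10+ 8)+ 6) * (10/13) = -6885/13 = -529.62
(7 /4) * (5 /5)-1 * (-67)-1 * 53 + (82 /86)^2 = 123211 /7396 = 16.66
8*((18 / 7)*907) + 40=130888 / 7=18698.29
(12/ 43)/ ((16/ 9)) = 27/ 172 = 0.16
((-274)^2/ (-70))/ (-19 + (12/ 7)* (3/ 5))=37538/ 629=59.68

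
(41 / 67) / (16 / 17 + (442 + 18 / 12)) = 1394 / 1012437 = 0.00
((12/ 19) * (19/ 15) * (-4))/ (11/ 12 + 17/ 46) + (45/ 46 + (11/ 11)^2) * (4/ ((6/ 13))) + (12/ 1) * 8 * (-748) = -8792889679/ 122475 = -71793.34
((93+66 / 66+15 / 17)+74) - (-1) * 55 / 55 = 2888 / 17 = 169.88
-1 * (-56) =56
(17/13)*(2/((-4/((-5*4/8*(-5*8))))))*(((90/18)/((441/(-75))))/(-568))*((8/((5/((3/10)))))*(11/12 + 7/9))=-129625/1628172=-0.08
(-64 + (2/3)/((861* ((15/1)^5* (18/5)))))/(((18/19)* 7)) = -4293255959981/444860403750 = -9.65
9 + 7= 16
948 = 948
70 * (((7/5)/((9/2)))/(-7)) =-28/9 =-3.11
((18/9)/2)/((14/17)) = 17/14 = 1.21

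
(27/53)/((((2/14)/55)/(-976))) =-10145520/53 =-191424.91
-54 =-54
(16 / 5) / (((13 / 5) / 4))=64 / 13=4.92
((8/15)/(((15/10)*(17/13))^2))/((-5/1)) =-5408/195075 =-0.03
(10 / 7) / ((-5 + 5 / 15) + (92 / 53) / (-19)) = -15105 / 50309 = -0.30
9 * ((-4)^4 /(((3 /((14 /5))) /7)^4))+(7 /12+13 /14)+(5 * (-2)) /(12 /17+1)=19173431546177 /4567500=4197795.63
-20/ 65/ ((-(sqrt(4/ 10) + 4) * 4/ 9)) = 30/ 169 -3 * sqrt(10)/ 338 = 0.15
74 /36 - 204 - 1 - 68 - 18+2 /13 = -288.79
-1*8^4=-4096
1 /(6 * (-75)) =-1 /450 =-0.00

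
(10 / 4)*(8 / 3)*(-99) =-660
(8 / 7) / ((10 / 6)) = 0.69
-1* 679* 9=-6111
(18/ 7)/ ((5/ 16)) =288/ 35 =8.23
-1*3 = -3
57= 57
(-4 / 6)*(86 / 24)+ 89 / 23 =613 / 414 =1.48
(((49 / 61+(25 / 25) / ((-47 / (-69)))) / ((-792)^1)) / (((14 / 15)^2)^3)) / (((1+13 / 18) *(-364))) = 421453125 / 60897433967552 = 0.00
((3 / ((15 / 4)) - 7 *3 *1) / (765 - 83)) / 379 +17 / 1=21970529 / 1292390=17.00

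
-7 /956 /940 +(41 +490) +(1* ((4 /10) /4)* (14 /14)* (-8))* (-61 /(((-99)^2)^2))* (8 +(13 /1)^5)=3056919676095991 /5754866656176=531.19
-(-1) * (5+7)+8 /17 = 212 /17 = 12.47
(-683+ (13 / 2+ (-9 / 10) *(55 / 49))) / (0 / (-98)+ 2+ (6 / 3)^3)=-16599 / 245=-67.75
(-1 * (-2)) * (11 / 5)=22 / 5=4.40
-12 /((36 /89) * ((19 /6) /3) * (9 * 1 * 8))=-0.39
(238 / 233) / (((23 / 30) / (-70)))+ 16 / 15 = -7411256 / 80385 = -92.20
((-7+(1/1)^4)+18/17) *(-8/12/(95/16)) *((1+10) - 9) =1792/1615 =1.11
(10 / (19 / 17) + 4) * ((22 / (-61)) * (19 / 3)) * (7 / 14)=-902 / 61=-14.79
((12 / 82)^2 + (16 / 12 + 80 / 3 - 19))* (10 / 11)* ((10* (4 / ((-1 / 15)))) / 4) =-22747500 / 18491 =-1230.19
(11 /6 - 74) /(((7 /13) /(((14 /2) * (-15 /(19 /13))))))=365885 /38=9628.55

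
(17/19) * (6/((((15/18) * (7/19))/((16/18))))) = 544/35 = 15.54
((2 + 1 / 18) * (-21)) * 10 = -1295 / 3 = -431.67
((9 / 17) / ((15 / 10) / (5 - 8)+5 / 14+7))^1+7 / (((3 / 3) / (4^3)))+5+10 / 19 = 2344223 / 5168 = 453.60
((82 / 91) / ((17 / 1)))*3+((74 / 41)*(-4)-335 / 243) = -130069763 / 15412761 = -8.44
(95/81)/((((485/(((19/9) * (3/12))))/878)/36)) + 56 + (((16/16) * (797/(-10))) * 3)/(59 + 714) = 5832437413/60734610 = 96.03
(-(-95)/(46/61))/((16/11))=63745/736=86.61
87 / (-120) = -29 / 40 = -0.72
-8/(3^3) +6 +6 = 316/27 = 11.70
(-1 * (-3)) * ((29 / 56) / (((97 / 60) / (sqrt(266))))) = 15.67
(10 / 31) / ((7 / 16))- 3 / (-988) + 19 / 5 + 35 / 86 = 228048347 / 46095140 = 4.95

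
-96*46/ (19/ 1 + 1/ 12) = -52992/ 229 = -231.41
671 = 671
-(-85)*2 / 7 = 170 / 7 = 24.29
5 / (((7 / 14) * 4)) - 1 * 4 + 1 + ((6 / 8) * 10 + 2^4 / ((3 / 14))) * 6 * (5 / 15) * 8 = 7885 / 6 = 1314.17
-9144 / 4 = -2286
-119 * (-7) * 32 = 26656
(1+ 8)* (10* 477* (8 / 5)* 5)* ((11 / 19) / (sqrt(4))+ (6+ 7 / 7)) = 47566440 / 19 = 2503496.84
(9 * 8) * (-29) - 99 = -2187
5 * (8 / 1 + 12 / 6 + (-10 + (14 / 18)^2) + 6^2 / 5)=3161 / 81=39.02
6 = 6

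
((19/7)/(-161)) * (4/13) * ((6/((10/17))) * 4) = -15504/73255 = -0.21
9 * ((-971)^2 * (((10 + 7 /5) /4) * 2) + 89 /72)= 1934710177 /40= 48367754.42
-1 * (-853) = 853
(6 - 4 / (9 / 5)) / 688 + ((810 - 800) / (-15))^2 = 1393 / 3096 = 0.45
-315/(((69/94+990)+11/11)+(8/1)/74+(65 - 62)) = -1095570/3460061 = -0.32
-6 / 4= -3 / 2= -1.50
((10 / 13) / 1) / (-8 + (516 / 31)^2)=4805 / 1680692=0.00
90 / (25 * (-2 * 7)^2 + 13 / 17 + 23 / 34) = 3060 / 166649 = 0.02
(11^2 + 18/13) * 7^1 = 11137/13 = 856.69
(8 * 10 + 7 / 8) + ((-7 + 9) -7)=607 / 8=75.88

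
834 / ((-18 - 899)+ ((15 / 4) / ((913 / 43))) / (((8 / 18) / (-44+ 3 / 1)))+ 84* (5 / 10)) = -12183072 / 13020005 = -0.94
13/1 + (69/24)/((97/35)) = 10893/776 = 14.04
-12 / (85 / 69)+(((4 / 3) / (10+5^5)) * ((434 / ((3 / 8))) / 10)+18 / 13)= -259002686 / 31177575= -8.31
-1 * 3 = -3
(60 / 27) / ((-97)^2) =20 / 84681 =0.00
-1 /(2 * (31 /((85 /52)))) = -85 /3224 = -0.03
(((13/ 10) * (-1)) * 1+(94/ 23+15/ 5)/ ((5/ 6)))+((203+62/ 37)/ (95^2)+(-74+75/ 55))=-11051957317/ 168966050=-65.41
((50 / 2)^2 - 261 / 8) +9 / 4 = 594.62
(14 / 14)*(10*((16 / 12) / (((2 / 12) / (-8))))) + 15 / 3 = -635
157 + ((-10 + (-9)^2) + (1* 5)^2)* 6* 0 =157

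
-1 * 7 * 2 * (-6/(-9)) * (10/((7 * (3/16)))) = -71.11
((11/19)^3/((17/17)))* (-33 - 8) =-54571/6859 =-7.96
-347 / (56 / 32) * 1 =-1388 / 7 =-198.29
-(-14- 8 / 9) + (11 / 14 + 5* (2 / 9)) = 235 / 14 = 16.79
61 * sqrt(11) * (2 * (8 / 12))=244 * sqrt(11) / 3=269.75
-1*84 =-84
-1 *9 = -9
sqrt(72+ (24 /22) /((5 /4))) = 8.54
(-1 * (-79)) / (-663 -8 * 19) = -79 / 815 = -0.10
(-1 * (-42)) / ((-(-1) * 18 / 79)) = 553 / 3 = 184.33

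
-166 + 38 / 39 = -6436 / 39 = -165.03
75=75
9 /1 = 9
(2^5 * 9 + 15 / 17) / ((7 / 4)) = 19644 / 119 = 165.08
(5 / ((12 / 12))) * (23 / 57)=115 / 57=2.02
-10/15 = -2/3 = -0.67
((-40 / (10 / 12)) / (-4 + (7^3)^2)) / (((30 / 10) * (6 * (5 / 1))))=-8 / 1764675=-0.00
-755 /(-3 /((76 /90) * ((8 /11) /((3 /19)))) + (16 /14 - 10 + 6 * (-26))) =30526160 /6696689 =4.56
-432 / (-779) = 432 / 779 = 0.55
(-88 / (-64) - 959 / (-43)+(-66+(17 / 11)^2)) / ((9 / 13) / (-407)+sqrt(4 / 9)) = -2398587789 / 39940120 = -60.05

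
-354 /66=-59 /11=-5.36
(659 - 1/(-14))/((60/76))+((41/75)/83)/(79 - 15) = 834.82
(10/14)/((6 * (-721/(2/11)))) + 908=908.00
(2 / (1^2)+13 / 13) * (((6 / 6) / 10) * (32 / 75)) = 16 / 125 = 0.13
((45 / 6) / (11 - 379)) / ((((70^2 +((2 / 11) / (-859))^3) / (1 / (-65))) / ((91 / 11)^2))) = 341639640881 / 78012973995636608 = 0.00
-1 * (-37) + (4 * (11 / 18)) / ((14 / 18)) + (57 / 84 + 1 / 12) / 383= 40.14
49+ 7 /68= 3339 /68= 49.10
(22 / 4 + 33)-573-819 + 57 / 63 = -56809 / 42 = -1352.60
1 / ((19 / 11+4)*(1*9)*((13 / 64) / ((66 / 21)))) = 15488 / 51597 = 0.30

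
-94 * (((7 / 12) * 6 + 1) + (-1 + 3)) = -611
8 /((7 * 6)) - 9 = -185 /21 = -8.81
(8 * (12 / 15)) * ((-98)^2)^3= 28346956187648 / 5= 5669391237529.60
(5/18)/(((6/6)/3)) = 5/6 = 0.83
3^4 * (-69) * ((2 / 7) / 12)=-1863 / 14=-133.07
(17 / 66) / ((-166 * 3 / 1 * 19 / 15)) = -85 / 208164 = -0.00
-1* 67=-67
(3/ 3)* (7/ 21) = 0.33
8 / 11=0.73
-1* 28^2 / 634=-392 / 317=-1.24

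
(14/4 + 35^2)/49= 351/14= 25.07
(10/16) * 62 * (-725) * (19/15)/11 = -427025/132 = -3235.04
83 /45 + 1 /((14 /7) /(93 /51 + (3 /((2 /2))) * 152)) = 353057 /1530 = 230.76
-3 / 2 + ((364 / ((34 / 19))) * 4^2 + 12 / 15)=553161 / 170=3253.89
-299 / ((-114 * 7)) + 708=565283 / 798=708.37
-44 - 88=-132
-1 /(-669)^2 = -1 /447561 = -0.00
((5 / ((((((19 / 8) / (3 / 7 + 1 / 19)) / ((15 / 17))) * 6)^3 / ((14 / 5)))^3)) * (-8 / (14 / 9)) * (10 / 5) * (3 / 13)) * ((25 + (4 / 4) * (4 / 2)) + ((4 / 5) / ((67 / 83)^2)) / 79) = -6107786060471609888706366799872000000 / 46882573013716577068512818383206864763288789733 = -0.00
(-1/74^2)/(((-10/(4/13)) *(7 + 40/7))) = 7/15839330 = 0.00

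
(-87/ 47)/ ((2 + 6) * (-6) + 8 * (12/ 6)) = 87/ 1504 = 0.06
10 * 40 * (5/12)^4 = 15625/1296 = 12.06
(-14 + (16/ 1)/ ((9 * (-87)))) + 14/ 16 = -82343/ 6264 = -13.15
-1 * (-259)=259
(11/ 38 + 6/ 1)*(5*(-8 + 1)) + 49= -6503/ 38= -171.13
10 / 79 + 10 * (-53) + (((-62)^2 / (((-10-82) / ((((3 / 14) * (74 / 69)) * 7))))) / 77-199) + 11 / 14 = -670207863 / 919402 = -728.96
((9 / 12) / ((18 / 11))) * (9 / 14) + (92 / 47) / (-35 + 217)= 20899 / 68432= 0.31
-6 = -6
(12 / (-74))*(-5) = 30 / 37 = 0.81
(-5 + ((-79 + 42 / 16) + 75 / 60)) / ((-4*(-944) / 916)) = -146789 / 7552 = -19.44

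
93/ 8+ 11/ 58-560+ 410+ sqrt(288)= -32059/ 232+ 12 * sqrt(2)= -121.21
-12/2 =-6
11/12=0.92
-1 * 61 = -61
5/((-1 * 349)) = -5/349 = -0.01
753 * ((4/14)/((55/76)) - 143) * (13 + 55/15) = -1789695.19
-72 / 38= -1.89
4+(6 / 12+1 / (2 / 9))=9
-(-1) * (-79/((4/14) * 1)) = -276.50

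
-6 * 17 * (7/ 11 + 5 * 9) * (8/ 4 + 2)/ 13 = -204816/ 143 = -1432.28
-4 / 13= -0.31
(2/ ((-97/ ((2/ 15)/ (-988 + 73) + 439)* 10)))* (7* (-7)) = 295238377/ 6656625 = 44.35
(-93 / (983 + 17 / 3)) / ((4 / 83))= -23157 / 11864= -1.95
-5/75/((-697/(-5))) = -1/2091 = -0.00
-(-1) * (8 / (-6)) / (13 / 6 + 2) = -8 / 25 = -0.32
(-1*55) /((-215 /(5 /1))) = 55 /43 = 1.28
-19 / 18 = -1.06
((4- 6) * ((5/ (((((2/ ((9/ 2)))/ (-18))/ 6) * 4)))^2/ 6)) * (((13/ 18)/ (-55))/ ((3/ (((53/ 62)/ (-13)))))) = -193185/ 21824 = -8.85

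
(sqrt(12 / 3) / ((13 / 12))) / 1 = 24 / 13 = 1.85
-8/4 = -2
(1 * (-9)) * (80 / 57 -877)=149727 / 19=7880.37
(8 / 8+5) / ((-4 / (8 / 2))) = -6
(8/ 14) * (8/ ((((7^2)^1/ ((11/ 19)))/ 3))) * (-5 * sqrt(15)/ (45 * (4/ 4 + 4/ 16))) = -0.06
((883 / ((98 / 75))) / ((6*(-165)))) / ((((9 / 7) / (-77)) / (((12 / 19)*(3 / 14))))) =4415 / 798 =5.53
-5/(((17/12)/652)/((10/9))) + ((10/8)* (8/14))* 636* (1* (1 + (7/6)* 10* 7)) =12494080/357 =34997.42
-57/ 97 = -0.59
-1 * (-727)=727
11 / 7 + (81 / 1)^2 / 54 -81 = 589 / 14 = 42.07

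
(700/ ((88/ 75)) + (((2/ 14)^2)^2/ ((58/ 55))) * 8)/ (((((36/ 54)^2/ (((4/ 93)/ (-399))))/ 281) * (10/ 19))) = -51360363133/ 664817692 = -77.25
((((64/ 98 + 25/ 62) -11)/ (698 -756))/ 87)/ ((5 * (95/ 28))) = 30209/ 260058225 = 0.00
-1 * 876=-876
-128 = -128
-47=-47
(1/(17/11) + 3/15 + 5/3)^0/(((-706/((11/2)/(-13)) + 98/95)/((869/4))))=908105/6979592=0.13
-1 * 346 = -346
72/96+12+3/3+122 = 135.75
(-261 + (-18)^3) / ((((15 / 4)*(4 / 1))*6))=-677 / 10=-67.70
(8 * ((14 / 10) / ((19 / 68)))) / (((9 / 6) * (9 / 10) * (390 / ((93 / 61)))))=236096 / 2034045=0.12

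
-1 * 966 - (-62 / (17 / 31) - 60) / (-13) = -216428 / 221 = -979.31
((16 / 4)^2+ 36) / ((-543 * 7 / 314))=-16328 / 3801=-4.30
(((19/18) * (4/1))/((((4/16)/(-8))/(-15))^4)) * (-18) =-4034396160000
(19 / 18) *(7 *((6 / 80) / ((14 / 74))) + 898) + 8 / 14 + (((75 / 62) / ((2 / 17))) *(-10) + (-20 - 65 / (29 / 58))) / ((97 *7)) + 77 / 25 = 72298046417 / 75776400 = 954.10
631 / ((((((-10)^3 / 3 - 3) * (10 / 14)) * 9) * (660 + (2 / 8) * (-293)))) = -17668 / 35521845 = -0.00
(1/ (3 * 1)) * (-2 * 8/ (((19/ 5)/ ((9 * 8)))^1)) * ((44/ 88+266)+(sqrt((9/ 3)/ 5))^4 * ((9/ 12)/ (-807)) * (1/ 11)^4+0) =-10076076752736/ 374150755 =-26930.53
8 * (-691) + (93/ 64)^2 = -22634039/ 4096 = -5525.89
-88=-88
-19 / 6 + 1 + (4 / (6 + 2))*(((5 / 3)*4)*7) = 127 / 6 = 21.17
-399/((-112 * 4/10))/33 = 95/352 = 0.27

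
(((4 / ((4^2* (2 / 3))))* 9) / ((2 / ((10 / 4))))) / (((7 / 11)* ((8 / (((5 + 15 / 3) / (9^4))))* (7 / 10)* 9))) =1375 / 6858432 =0.00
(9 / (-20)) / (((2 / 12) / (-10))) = 27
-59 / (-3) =59 / 3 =19.67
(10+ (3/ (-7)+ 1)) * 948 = 10021.71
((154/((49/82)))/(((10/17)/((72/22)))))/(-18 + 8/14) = -25092/305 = -82.27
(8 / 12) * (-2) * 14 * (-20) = 1120 / 3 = 373.33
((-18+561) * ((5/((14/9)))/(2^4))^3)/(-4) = -1.10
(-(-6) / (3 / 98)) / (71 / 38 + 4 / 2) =152 / 3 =50.67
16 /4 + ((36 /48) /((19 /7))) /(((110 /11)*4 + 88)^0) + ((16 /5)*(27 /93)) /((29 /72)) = 2248843 /341620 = 6.58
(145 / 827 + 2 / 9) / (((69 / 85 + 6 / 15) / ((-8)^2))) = 16096960 / 766629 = 21.00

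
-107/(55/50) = -1070/11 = -97.27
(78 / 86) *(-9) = -351 / 43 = -8.16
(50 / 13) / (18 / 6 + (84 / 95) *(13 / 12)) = 2375 / 2444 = 0.97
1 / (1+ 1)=1 / 2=0.50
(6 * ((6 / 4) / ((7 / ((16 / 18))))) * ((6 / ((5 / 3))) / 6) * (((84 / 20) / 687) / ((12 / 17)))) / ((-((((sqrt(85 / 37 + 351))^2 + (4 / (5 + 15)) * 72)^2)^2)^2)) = -933002354947765625 / 52493171829658753730100447520994625585152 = -0.00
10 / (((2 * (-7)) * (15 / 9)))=-3 / 7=-0.43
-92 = -92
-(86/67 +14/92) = -4425/3082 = -1.44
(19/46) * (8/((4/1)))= 19/23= 0.83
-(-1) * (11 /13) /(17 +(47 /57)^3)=2037123 /42277352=0.05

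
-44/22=-2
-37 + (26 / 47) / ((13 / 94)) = -33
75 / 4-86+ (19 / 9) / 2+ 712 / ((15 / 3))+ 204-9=48817 / 180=271.21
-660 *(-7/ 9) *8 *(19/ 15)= 46816/ 9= 5201.78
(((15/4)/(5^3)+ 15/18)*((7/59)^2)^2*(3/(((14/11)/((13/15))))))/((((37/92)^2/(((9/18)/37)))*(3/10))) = 363256894/3732450122025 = 0.00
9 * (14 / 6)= 21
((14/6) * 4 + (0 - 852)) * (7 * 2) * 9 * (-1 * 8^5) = 3479175168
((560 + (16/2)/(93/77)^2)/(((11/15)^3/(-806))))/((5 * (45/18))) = -92457.29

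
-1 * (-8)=8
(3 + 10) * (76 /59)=988 /59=16.75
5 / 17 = 0.29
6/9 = 0.67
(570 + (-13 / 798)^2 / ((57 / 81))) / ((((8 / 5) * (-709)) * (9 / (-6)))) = 1277146645 / 3812616304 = 0.33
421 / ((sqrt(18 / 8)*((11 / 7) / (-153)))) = -300594 / 11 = -27326.73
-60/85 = -0.71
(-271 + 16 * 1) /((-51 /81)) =405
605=605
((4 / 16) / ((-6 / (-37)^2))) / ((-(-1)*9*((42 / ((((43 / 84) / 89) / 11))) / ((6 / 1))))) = -58867 / 124340832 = -0.00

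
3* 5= 15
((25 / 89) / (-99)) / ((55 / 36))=-20 / 10769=-0.00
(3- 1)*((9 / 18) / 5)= 1 / 5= 0.20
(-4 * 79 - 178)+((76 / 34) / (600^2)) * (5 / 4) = -1209311981 / 2448000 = -494.00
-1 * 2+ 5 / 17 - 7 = -148 / 17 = -8.71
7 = 7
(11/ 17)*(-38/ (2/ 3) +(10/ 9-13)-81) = -14839/ 153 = -96.99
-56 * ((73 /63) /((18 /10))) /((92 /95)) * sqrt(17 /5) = -13870 * sqrt(85) /1863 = -68.64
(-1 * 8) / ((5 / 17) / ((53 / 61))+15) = -1802 / 3455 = -0.52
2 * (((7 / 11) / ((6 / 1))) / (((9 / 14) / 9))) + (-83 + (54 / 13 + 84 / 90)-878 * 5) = -9577303 / 2145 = -4464.94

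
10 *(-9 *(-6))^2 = 29160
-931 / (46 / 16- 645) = 7448 / 5137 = 1.45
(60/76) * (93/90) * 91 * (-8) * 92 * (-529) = 549169712/19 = 28903669.05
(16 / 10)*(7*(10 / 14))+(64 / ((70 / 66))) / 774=36472 / 4515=8.08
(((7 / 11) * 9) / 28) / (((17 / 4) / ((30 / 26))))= 135 / 2431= 0.06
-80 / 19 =-4.21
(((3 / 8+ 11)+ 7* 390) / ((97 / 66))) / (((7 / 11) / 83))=94394157 / 388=243283.91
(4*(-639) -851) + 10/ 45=-30661/ 9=-3406.78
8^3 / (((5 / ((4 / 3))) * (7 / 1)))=2048 / 105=19.50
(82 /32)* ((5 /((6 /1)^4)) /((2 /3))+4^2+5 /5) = 602413 /13824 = 43.58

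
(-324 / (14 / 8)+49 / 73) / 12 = -94265 / 6132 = -15.37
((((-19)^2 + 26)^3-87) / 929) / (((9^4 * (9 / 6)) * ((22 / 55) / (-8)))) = -772806880 / 6095169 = -126.79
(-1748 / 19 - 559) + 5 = -646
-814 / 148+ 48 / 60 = -47 / 10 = -4.70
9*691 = 6219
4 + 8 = 12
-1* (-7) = 7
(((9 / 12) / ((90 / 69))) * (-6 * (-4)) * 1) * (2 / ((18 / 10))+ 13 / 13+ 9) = 460 / 3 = 153.33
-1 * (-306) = 306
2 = 2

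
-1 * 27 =-27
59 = 59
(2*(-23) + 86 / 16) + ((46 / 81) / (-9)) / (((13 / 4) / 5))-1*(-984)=71515559 / 75816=943.28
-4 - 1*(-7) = 3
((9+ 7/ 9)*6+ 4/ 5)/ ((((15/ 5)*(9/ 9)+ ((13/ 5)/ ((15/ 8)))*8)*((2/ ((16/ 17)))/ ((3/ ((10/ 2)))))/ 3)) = 64224/ 17969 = 3.57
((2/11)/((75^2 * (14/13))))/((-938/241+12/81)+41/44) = -37596/3522491875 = -0.00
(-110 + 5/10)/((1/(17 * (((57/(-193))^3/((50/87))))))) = 59984197893/718905700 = 83.44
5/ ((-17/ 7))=-35/ 17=-2.06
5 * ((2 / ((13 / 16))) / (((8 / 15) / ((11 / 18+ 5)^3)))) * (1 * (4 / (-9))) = -51515050 / 28431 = -1811.93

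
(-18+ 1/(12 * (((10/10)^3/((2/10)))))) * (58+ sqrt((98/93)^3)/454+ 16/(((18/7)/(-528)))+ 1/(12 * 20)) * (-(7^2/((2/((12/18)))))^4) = -4130593314.60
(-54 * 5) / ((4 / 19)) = -2565 / 2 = -1282.50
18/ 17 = 1.06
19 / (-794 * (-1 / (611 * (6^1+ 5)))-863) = -127699 / 5799429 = -0.02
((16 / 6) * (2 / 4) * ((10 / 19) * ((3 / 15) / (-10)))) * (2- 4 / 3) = -8 / 855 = -0.01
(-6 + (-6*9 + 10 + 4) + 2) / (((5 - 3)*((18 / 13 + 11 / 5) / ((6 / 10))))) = -858 / 233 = -3.68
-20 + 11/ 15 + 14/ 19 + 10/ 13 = -65803/ 3705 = -17.76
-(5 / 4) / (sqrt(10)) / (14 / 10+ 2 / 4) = -5 * sqrt(10) / 76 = -0.21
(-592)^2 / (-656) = -21904 / 41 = -534.24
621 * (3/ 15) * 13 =8073/ 5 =1614.60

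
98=98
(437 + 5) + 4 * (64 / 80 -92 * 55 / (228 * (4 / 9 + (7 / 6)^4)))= 114979638 / 282815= 406.55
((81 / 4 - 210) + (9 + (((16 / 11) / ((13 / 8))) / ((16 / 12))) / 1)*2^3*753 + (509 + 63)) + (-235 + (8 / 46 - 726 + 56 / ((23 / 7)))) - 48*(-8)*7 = 794445469 / 13156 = 60386.55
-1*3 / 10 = -3 / 10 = -0.30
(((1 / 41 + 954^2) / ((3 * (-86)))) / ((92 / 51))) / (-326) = 634350869 / 105751792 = 6.00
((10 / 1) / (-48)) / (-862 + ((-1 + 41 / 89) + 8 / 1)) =445 / 1825296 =0.00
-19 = -19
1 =1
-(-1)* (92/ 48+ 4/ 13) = 347/ 156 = 2.22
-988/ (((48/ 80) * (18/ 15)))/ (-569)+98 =514208/ 5121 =100.41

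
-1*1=-1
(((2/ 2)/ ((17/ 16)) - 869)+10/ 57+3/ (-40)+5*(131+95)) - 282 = -773587/ 38760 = -19.96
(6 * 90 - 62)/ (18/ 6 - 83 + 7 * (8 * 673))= 239/ 18804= 0.01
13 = 13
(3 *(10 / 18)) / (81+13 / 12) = 4 / 197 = 0.02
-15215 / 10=-3043 / 2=-1521.50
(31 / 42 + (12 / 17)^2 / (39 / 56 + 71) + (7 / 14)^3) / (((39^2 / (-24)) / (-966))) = 7801753042 / 588289845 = 13.26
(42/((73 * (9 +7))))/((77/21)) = 63/6424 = 0.01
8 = 8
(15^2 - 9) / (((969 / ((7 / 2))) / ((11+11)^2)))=121968 / 323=377.61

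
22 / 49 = 0.45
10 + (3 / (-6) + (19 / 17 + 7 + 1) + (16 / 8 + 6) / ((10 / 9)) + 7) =32.82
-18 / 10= -9 / 5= -1.80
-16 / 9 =-1.78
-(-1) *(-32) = -32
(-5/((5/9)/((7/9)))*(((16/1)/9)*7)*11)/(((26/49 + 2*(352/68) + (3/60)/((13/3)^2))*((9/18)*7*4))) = -1734372640/275855193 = -6.29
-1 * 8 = -8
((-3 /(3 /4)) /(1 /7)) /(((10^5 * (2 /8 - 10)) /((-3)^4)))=189 /81250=0.00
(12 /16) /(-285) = -1 /380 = -0.00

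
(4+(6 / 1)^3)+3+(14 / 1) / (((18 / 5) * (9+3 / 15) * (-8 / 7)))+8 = 763847 / 3312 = 230.63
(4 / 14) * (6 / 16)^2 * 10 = 45 / 112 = 0.40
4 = 4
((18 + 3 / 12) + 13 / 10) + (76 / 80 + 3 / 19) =785 / 38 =20.66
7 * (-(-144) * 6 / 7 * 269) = 232416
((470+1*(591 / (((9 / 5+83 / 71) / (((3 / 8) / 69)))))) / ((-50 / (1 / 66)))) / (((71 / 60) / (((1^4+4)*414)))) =-822237525 / 3292696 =-249.72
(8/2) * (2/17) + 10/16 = 149/136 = 1.10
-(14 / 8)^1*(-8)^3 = 896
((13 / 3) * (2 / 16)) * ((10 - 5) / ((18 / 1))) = 65 / 432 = 0.15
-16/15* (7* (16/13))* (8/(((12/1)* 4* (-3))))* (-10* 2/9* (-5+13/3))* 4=28672/9477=3.03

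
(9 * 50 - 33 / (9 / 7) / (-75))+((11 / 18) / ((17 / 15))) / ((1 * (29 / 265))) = 455.27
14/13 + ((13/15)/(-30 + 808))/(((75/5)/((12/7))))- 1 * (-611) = 1625018663/2654925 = 612.08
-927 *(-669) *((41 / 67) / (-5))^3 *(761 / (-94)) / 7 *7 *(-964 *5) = -15677944296824646 / 353396525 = -44363606.28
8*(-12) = -96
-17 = -17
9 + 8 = 17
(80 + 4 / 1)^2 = 7056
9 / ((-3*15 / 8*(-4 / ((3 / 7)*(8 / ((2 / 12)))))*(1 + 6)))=288 / 245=1.18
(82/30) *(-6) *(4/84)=-82/105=-0.78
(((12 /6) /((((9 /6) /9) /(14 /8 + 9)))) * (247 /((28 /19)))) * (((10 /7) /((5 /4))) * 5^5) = 3783731250 /49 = 77219005.10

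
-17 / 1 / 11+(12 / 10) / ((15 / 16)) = -73 / 275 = -0.27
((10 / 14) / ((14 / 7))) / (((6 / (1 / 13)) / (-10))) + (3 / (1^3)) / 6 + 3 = 943 / 273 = 3.45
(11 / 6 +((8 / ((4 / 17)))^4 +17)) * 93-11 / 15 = 3728429963 / 30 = 124280998.77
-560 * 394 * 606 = -133707840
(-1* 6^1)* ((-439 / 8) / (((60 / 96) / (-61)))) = -32134.80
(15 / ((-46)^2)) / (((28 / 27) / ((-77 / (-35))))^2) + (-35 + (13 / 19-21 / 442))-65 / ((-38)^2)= -22748970433233 / 661761056320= -34.38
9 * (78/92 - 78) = -31941/46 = -694.37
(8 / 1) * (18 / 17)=144 / 17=8.47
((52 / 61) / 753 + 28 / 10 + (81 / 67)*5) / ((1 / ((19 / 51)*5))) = 16.48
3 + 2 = 5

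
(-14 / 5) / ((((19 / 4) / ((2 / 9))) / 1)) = -112 / 855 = -0.13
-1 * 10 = -10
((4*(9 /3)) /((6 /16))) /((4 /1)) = 8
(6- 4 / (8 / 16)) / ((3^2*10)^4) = -1 / 32805000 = -0.00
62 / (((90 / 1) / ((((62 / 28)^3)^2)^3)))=21670662219970396194714277471 / 19209548439478653419520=1128119.29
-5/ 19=-0.26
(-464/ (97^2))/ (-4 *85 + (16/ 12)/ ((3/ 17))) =261/ 1759483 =0.00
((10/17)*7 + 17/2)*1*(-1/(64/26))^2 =72501/34816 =2.08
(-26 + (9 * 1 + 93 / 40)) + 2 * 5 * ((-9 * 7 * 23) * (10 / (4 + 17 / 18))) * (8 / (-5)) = 166872557 / 3560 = 46874.31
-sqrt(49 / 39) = -7*sqrt(39) / 39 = -1.12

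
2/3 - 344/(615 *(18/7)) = 2486/5535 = 0.45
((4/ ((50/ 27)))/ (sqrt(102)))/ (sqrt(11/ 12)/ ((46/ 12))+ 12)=-207 * sqrt(374)/ 10786925+ 19044 * sqrt(102)/ 10786925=0.02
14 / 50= 7 / 25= 0.28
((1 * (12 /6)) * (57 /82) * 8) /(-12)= -38 /41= -0.93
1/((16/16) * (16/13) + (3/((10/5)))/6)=52/77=0.68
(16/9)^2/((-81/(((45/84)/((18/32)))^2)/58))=-5939200/2893401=-2.05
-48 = -48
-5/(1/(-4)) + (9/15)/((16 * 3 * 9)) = 14401/720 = 20.00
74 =74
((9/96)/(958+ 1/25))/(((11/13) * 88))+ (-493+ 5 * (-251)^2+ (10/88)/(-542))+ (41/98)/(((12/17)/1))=9295519161518845363/29555316333312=314512.59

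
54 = 54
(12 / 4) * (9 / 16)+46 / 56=281 / 112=2.51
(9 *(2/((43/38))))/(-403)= -684/17329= -0.04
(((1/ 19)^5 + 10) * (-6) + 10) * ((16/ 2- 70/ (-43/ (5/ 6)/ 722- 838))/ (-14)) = 756949815036756/ 26219494022267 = 28.87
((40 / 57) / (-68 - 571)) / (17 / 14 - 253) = 112 / 25678215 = 0.00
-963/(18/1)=-107/2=-53.50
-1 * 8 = -8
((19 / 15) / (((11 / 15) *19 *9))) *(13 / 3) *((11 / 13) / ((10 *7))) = 1 / 1890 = 0.00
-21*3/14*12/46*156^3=-102503232/23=-4456662.26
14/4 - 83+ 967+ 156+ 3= 2093/2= 1046.50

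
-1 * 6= -6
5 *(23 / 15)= 23 / 3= 7.67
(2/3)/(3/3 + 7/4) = 8/33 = 0.24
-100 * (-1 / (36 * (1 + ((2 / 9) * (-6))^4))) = 225 / 337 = 0.67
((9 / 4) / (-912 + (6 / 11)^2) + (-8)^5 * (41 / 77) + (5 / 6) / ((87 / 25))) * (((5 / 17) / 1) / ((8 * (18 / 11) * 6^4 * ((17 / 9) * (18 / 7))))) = -8892372545275 / 142795685044224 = -0.06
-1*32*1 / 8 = -4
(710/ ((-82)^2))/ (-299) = -355/ 1005238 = -0.00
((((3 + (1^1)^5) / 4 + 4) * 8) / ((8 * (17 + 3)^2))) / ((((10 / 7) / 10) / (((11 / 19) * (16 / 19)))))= 77 / 1805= 0.04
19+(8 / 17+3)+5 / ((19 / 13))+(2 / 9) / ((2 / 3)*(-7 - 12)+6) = 250567 / 9690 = 25.86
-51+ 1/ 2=-101/ 2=-50.50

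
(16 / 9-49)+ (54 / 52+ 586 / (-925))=-10133599 / 216450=-46.82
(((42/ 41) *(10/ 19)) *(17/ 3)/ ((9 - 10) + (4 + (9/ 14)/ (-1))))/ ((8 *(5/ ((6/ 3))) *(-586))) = -833/ 7532151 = -0.00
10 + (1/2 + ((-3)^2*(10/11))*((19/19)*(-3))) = -309/22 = -14.05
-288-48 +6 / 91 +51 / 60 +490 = 281947 / 1820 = 154.92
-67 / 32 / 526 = -67 / 16832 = -0.00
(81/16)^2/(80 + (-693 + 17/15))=-98415/2349568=-0.04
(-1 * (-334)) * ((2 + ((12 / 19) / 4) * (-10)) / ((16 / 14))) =2338 / 19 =123.05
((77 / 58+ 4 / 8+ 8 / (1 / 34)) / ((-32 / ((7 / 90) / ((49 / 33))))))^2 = 847799689 / 4219801600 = 0.20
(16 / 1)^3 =4096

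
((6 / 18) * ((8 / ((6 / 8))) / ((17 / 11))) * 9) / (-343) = -352 / 5831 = -0.06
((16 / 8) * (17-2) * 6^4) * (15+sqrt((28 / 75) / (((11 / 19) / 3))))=637277.39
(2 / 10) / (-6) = -1 / 30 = -0.03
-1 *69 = -69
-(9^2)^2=-6561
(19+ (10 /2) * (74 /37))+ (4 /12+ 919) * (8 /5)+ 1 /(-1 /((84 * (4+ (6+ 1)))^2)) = -12784141 /15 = -852276.07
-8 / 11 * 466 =-3728 / 11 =-338.91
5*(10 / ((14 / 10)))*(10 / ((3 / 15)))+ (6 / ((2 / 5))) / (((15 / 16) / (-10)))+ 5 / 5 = 11387 / 7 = 1626.71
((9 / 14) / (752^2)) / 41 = 9 / 324599296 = 0.00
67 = 67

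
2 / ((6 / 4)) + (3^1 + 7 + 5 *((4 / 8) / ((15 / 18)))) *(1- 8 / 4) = -35 / 3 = -11.67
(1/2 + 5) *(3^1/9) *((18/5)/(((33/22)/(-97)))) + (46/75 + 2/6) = -31939/75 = -425.85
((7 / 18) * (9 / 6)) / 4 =7 / 48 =0.15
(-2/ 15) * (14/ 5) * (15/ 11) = -0.51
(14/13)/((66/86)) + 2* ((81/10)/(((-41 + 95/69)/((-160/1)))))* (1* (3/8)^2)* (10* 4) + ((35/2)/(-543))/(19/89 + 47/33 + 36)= 8668058882416301/23467222722372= 369.37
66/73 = 0.90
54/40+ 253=5087/20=254.35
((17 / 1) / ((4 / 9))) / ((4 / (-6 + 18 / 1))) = 459 / 4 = 114.75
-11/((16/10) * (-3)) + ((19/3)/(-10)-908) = -906.34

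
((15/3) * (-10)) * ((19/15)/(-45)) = 38/27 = 1.41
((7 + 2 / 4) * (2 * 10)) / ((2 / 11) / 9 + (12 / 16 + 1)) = 59400 / 701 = 84.74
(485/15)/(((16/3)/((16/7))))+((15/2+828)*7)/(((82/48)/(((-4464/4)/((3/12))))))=-4386090295/287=-15282544.58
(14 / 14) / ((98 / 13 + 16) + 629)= 13 / 8483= 0.00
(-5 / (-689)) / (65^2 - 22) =5 / 2895867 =0.00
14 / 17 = 0.82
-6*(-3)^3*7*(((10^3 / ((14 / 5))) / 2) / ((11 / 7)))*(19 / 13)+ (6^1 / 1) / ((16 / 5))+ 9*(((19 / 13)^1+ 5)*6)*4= 217058817 / 1144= 189736.73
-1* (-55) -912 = -857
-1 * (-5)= 5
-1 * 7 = -7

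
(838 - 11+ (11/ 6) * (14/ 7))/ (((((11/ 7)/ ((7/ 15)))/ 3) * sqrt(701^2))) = 122108/ 115665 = 1.06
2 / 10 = 1 / 5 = 0.20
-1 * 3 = -3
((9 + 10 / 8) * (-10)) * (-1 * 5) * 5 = 5125 / 2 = 2562.50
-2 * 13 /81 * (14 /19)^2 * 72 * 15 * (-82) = 16714880 /1083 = 15433.87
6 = 6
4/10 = 2/5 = 0.40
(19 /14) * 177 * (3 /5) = 10089 /70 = 144.13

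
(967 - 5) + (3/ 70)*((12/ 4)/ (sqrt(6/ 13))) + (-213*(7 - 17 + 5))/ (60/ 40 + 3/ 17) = 3*sqrt(78)/ 140 + 30348/ 19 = 1597.45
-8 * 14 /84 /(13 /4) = -16 /39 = -0.41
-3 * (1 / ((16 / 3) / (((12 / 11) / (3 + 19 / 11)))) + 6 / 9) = -443 / 208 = -2.13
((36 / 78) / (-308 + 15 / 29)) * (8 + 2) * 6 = -10440 / 115921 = -0.09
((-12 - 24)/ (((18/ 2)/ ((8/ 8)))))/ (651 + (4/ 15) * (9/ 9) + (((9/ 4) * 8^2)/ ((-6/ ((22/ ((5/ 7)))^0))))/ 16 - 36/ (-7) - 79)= -0.01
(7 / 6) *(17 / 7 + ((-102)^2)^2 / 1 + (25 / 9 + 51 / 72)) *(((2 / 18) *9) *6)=54554583845 / 72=757702553.40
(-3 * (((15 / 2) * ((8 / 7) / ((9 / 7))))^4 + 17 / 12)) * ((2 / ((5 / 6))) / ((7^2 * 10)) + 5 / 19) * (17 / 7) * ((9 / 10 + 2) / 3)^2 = -57128291453197 / 15836310000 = -3607.42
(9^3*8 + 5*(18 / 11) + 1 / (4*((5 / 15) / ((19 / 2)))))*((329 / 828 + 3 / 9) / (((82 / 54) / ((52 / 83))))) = 1103737635 / 626152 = 1762.73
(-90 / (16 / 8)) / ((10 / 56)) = -252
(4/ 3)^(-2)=9/ 16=0.56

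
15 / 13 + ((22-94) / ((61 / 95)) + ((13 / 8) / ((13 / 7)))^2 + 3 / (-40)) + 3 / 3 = -27732587 / 253760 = -109.29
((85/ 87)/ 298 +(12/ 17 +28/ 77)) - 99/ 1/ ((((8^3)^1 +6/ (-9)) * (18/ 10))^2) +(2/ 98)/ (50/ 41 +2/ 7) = 1561433976547943/ 1437468668908272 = 1.09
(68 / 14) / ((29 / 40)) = 1360 / 203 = 6.70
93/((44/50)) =105.68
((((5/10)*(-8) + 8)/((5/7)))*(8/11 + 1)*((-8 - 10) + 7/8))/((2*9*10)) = -18221/19800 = -0.92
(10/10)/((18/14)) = 7/9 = 0.78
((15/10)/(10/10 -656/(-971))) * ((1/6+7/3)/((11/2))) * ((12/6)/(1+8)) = 4855/53691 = 0.09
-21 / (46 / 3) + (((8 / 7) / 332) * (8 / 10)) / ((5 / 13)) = -910291 / 668150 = -1.36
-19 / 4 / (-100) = 0.05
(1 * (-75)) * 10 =-750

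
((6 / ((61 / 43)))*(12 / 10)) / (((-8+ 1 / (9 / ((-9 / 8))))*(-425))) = 12384 / 8425625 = 0.00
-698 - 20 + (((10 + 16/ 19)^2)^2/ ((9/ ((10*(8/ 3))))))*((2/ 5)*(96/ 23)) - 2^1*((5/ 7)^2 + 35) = 89314684686982/ 1321845903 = 67568.15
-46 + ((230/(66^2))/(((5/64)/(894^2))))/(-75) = -65777194/9075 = -7248.18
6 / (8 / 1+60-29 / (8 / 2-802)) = 4788 / 54293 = 0.09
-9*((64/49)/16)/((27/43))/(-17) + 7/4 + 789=7905025/9996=790.82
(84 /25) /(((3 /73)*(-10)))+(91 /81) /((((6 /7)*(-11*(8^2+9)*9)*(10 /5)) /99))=-72596657 /8869500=-8.18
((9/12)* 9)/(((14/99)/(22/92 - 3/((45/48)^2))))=-9757341/64400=-151.51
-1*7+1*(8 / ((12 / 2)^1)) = -17 / 3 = -5.67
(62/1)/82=0.76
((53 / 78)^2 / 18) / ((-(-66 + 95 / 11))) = 30899 / 69102072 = 0.00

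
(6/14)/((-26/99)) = -1.63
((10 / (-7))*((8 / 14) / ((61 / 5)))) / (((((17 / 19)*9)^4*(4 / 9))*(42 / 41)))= -133579025 / 3821804114121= -0.00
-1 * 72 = -72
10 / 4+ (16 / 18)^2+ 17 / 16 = 5641 / 1296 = 4.35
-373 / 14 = -26.64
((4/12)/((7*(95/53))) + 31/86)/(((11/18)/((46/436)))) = 4581807/68570810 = 0.07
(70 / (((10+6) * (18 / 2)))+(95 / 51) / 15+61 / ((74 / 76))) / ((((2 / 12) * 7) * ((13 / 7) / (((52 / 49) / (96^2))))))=318319 / 94682112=0.00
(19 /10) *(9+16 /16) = 19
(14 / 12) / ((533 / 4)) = 14 / 1599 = 0.01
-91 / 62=-1.47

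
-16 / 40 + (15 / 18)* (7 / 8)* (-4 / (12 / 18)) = -191 / 40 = -4.78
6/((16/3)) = 9/8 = 1.12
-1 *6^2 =-36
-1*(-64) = 64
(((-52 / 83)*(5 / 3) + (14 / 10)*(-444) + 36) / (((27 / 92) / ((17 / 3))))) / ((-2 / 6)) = 1142301808 / 33615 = 33981.91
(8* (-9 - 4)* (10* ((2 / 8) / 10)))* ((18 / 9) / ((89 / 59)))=-3068 / 89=-34.47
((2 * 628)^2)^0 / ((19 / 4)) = 4 / 19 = 0.21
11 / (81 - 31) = 11 / 50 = 0.22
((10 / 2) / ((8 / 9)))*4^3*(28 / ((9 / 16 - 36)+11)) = -161280 / 391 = -412.48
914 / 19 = 48.11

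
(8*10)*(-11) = -880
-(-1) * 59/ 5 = 59/ 5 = 11.80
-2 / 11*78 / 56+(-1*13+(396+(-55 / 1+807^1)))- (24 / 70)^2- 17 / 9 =274746163 / 242550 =1132.74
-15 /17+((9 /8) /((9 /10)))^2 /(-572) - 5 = -915625 /155584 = -5.89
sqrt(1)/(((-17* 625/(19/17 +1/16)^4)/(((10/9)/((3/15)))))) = -1179716409/1163146854400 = -0.00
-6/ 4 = -3/ 2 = -1.50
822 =822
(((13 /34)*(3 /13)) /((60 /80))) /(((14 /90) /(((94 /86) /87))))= 1410 /148393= 0.01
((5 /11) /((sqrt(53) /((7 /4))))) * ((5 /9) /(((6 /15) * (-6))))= -875 * sqrt(53) /251856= -0.03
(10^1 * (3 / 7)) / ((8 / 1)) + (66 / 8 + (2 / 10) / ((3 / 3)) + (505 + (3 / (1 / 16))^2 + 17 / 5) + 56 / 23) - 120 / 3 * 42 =1841551 / 1610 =1143.82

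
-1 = -1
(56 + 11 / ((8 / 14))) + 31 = 425 / 4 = 106.25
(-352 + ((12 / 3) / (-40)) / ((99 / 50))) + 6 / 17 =-351.70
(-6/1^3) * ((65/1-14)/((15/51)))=-1040.40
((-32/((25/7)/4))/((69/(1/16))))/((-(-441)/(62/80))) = -31/543375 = -0.00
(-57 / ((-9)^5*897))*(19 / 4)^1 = 361 / 70622604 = 0.00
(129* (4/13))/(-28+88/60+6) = -1935/1001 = -1.93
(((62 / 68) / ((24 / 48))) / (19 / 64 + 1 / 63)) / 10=0.58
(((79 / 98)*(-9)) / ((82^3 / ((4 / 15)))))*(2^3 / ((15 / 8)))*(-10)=2528 / 16885645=0.00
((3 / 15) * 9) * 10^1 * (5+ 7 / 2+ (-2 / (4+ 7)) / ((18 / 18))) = 1647 / 11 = 149.73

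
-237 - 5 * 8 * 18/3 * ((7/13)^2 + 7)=-335733/169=-1986.59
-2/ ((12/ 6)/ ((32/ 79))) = -32/ 79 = -0.41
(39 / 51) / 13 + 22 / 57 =431 / 969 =0.44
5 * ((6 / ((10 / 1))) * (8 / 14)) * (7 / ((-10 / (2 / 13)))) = -12 / 65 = -0.18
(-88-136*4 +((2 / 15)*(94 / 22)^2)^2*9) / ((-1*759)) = 211809076 / 277812975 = 0.76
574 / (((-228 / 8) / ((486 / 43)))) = -185976 / 817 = -227.63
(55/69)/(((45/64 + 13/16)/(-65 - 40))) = -55.22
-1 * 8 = -8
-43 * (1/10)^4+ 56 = 559957/10000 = 56.00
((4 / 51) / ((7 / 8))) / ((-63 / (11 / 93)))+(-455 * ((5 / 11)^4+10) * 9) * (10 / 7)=-1799153870002882 / 30624037983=-58749.73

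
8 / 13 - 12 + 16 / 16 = -10.38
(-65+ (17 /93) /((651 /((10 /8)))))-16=-19615847 /242172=-81.00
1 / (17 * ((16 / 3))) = 3 / 272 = 0.01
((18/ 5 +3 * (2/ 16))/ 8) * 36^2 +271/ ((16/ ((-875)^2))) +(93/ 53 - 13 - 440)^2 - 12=2960018063159/ 224720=13172027.69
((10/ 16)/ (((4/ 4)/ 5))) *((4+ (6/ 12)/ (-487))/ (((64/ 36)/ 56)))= 6134625/ 15584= 393.65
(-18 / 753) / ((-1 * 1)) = 6 / 251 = 0.02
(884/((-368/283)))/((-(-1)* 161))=-62543/14812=-4.22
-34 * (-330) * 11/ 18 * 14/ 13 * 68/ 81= 19582640/ 3159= 6199.00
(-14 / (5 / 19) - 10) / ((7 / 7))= -316 / 5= -63.20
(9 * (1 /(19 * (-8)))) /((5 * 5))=-9 /3800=-0.00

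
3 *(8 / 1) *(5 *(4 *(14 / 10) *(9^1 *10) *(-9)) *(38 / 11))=-20684160 / 11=-1880378.18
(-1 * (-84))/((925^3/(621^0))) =84/791453125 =0.00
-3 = -3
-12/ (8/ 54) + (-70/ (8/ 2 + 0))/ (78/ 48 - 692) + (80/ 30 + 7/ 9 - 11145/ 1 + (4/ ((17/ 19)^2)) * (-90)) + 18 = -7972219867/ 684063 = -11654.22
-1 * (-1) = 1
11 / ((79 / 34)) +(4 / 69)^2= 1781878 / 376119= 4.74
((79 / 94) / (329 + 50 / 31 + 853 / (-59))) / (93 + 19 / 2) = 144491 / 5571419480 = 0.00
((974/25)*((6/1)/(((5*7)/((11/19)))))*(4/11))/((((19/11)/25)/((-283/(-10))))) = 36384744/63175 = 575.94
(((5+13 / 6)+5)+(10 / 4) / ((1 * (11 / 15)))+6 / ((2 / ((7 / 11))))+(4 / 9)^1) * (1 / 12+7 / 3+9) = 243175 / 1188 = 204.69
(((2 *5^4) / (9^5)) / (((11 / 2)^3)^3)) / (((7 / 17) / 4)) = 0.00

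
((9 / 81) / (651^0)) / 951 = 1 / 8559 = 0.00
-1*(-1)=1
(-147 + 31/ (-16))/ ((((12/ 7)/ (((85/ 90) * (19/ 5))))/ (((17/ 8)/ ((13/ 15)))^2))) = -7785606535/ 4153344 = -1874.54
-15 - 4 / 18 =-137 / 9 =-15.22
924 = 924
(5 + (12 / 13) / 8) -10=-127 / 26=-4.88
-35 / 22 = -1.59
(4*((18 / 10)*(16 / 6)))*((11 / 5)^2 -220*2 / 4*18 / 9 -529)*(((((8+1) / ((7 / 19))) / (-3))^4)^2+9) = -39802156879620227328 / 144120025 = -276173674543.98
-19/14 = -1.36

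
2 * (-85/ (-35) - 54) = -722/ 7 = -103.14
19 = 19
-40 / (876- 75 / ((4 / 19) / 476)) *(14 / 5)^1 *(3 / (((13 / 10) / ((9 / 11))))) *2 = 20160 / 8041319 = 0.00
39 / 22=1.77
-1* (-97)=97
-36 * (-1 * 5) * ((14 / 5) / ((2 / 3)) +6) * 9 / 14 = 8262 / 7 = 1180.29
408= 408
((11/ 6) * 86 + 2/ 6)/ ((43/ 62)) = 9796/ 43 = 227.81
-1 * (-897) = 897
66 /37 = 1.78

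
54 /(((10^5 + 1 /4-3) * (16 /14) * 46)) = 0.00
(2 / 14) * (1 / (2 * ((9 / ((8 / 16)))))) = 1 / 252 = 0.00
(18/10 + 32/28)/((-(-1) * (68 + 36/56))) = 206/4805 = 0.04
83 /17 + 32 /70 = 3177 /595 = 5.34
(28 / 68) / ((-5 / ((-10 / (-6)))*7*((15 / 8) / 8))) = -64 / 765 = -0.08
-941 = -941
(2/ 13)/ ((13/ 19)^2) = 722/ 2197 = 0.33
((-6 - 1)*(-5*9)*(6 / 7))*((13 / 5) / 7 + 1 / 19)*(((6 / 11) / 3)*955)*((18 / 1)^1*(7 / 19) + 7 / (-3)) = 339330600 / 3971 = 85452.18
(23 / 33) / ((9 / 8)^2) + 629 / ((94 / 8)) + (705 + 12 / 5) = 478329107 / 628155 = 761.48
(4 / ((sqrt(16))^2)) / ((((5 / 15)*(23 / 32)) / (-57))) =-1368 / 23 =-59.48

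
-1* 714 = -714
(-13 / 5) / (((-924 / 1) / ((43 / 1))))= 559 / 4620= 0.12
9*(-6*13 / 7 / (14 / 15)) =-5265 / 49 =-107.45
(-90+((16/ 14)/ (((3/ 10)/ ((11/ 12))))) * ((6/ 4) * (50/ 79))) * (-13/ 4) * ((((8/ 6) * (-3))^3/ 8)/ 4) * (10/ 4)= -4673825/ 3318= -1408.63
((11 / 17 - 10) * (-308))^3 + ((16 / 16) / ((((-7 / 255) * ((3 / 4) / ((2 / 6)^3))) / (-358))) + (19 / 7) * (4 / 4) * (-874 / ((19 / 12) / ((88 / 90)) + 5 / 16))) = 110987819797295968 / 4642785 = 23905440333.18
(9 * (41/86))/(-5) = -369/430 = -0.86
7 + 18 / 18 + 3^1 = 11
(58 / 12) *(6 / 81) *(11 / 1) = 319 / 81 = 3.94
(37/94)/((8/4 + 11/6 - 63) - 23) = -111/23171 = -0.00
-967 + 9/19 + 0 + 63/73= -1339375/1387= -965.66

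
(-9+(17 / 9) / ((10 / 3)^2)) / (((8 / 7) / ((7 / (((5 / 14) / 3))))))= -908607 / 2000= -454.30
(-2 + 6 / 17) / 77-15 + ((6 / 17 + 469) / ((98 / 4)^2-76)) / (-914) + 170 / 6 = 13.31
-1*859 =-859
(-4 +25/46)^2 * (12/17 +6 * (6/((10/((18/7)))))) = 37466442/314755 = 119.03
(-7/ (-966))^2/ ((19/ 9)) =1/ 40204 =0.00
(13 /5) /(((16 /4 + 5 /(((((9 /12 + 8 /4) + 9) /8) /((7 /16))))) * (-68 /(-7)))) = 4277 /87720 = 0.05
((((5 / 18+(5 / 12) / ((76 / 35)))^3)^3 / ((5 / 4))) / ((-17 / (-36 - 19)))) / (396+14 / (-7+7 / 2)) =0.00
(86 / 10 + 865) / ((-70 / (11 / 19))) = -3432 / 475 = -7.23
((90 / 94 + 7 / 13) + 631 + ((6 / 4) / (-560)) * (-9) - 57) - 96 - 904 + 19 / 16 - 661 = -742003033 / 684320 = -1084.29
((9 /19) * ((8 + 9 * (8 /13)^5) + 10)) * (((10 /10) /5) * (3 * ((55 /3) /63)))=1.55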